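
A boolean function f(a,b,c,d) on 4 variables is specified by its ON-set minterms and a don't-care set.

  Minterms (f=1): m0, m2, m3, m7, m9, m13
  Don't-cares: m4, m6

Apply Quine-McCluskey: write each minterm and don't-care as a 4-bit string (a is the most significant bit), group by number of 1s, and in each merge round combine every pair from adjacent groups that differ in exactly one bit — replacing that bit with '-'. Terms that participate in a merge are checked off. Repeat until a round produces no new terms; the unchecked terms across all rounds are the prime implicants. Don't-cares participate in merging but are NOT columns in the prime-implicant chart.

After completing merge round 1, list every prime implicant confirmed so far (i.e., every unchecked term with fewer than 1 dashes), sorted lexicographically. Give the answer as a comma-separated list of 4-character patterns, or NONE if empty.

size-2^0 implicants → 0000(✓)  0010(✓)  0011(✓)  0100(✓)  0110(✓)  0111(✓)  1001(✓)  1101(✓)
size-2^1 implicants → 0-00(✓)  0-10(✓)  0-11(✓)  00-0(✓)  001-(✓)  01-0(✓)  011-(✓)  1-01
size-2^2 implicants → 0--0  0-1-
Unchecked terms (primes): 0--0, 0-1-, 1-01

NONE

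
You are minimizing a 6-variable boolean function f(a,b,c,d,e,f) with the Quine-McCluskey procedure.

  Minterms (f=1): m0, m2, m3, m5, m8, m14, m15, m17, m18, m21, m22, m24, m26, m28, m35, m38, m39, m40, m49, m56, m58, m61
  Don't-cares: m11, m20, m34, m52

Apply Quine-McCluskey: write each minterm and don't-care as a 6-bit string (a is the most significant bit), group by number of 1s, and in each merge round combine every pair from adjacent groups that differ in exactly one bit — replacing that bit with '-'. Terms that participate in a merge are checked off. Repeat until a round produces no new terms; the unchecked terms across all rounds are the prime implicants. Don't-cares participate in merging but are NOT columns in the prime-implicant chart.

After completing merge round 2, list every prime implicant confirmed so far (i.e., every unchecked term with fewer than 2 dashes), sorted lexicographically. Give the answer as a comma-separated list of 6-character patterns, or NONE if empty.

size-2^0 implicants → 000000(✓)  000010(✓)  000011(✓)  000101(✓)  001000(✓)  001011(✓)  001110(✓)  001111(✓)  010001(✓)  010010(✓)  010100(✓)  010101(✓)  010110(✓)  011000(✓)  011010(✓)  011100(✓)  100010(✓)  100011(✓)  100110(✓)  100111(✓)  101000(✓)  110001(✓)  110100(✓)  111000(✓)  111010(✓)  111101
size-2^1 implicants → -00010(✓)  -00011(✓)  -01000(✓)  -10001  -10100  -11000(✓)  -11010(✓)  0-0010  0-0101  0-1000(✓)  00-000  00-011  0000-0  00001-(✓)  001-11  00111-  01-010  01-100  010-01  010-10  0101-0  01010-  011-00  0110-0(✓)  1-1000(✓)  100-10(✓)  100-11(✓)  10001-(✓)  10011-(✓)  1110-0(✓)
size-2^2 implicants → --1000  -0001-  -110-0  100-1-
Unchecked terms (primes): --1000, -0001-, -10001, -10100, -110-0, 0-0010, 0-0101, 00-000, 00-011, 0000-0, 001-11, 00111-, 01-010, 01-100, 010-01, 010-10, 0101-0, 01010-, 011-00, 100-1-, 111101

-10001, -10100, 0-0010, 0-0101, 00-000, 00-011, 0000-0, 001-11, 00111-, 01-010, 01-100, 010-01, 010-10, 0101-0, 01010-, 011-00, 111101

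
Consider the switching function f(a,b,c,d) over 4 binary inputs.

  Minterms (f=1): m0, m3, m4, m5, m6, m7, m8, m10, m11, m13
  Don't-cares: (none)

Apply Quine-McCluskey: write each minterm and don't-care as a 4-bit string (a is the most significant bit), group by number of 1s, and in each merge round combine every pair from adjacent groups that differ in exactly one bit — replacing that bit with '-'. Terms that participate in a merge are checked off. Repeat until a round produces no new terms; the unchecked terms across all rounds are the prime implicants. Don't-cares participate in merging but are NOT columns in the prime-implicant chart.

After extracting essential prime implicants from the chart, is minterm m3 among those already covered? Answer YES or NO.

Round 0: 0000✓ 0011✓ 0100✓ 0101✓ 0110✓ 0111✓ 1000✓ 1010✓ 1011✓ 1101✓
Round 1: -000 -011 -101 0-00 0-11 01-0✓ 01-1✓ 010-✓ 011-✓ 10-0 101-
Round 2: 01--
PIs = {-000, -011, -101, 0-00, 0-11, 01--, 10-0, 101-}
Coverage chart:
  m0: -000,0-00
  m3: -011,0-11
  m4: 0-00,01--
  m5: -101,01--
  m6: 01-- ←essential
  m7: 0-11,01--
  m8: -000,10-0
  m10: 10-0,101-
  m11: -011,101-
  m13: -101 ←essential
Essential: -101, 01--

NO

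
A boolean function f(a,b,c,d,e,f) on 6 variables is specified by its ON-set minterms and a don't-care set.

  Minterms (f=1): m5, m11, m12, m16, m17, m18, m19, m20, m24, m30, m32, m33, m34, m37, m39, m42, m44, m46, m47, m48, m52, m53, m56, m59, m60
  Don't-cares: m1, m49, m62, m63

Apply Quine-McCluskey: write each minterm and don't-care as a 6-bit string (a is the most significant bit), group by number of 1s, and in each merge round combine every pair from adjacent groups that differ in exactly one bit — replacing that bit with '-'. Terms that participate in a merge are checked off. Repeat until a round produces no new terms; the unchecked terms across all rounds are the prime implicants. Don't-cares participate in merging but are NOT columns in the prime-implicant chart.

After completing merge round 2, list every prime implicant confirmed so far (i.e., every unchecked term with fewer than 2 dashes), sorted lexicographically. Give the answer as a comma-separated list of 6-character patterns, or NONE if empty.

-01100, -11110, 001011, 10-010, 10-111, 1000-0, 1001-1, 101-10, 111-11

[col 0] 000001*, 000101*, 001011, 001100*, 010000*, 010001*, 010010*, 010011*, 010100*, 011000*, 011110*, 100000*, 100001*, 100010*, 100101*, 100111*, 101010*, 101100*, 101110*, 101111*, 110000*, 110001*, 110100*, 110101*, 111000*, 111011*, 111100*, 111110*, 111111*
[col 1] -00001*, -00101*, -01100, -10000*, -10001*, -10100*, -11000*, -11110, 0-0001*, 000-01*, 01-000*, 010-00*, 0100-0*, 0100-1*, 01000-*, 01001-*, 1-0000*, 1-0001*, 1-0101*, 1-1100*, 1-1110*, 1-1111*, 10-010, 10-111, 100-01*, 1000-0, 10000-*, 1001-1, 101-10, 1011-0*, 10111-*, 11-000*, 11-100*, 110-00*, 110-01*, 11000-*, 11010-*, 111-00*, 111-11, 1111-0*, 11111-*
[col 2] --0001, -00-01, -1-000, -10-00, -1000-, 0100--, 1-0-01, 1-000-, 1-11-0, 1-111-, 11--00, 110-0-
Prime implicants: --0001, -00-01, -01100, -1-000, -10-00, -1000-, -11110, 001011, 0100--, 1-0-01, 1-000-, 1-11-0, 1-111-, 10-010, 10-111, 1000-0, 1001-1, 101-10, 11--00, 110-0-, 111-11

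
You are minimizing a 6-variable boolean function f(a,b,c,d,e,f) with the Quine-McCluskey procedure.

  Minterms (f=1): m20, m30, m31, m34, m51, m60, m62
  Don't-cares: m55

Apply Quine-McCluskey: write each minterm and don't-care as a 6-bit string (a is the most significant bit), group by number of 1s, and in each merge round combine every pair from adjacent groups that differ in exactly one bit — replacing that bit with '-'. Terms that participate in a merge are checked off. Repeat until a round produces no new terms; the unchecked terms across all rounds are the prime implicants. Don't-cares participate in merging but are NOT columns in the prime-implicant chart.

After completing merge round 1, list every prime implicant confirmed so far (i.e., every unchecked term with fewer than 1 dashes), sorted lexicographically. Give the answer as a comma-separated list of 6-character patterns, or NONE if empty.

010100, 100010

[col 0] 010100, 011110*, 011111*, 100010, 110011*, 110111*, 111100*, 111110*
[col 1] -11110, 01111-, 110-11, 1111-0
Prime implicants: -11110, 010100, 01111-, 100010, 110-11, 1111-0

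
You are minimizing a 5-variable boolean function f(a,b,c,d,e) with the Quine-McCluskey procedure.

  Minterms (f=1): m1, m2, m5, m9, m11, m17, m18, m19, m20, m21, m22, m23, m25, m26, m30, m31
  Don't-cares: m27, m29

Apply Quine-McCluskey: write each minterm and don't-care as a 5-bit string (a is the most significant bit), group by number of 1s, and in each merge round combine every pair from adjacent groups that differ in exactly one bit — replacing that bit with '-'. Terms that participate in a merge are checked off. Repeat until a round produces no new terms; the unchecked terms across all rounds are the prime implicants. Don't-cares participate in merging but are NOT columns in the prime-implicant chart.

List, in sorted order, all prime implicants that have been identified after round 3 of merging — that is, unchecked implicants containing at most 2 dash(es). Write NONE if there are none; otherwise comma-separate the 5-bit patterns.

size-2^0 implicants → 00001(✓)  00010(✓)  00101(✓)  01001(✓)  01011(✓)  10001(✓)  10010(✓)  10011(✓)  10100(✓)  10101(✓)  10110(✓)  10111(✓)  11001(✓)  11010(✓)  11011(✓)  11101(✓)  11110(✓)  11111(✓)
size-2^1 implicants → -0001(✓)  -0010  -0101(✓)  -1001(✓)  -1011(✓)  0-001(✓)  00-01(✓)  010-1(✓)  1-001(✓)  1-010(✓)  1-011(✓)  1-101(✓)  1-110(✓)  1-111(✓)  10-01(✓)  10-10(✓)  10-11(✓)  100-1(✓)  1001-(✓)  101-0(✓)  101-1(✓)  1010-(✓)  1011-(✓)  11-01(✓)  11-10(✓)  11-11(✓)  110-1(✓)  1101-(✓)  111-1(✓)  1111-(✓)
size-2^2 implicants → --001  -0-01  -10-1  1--01(✓)  1--10(✓)  1--11(✓)  1-0-1(✓)  1-01-(✓)  1-1-1(✓)  1-11-(✓)  10--1(✓)  10-1-(✓)  101--  11--1(✓)  11-1-(✓)
size-2^3 implicants → 1---1  1--1-
Unchecked terms (primes): --001, -0-01, -0010, -10-1, 1---1, 1--1-, 101--

--001, -0-01, -0010, -10-1, 101--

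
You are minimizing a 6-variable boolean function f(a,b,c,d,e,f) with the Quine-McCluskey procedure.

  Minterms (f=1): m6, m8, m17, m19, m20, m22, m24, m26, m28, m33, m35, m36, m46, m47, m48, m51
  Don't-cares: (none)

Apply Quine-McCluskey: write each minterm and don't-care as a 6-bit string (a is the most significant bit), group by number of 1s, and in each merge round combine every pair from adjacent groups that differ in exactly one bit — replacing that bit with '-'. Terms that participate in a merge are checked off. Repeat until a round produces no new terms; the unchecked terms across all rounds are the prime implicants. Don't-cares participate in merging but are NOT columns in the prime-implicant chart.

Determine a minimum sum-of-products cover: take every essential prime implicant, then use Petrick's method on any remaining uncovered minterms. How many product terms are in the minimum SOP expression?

size-2^0 implicants → 000110(✓)  001000(✓)  010001(✓)  010011(✓)  010100(✓)  010110(✓)  011000(✓)  011010(✓)  011100(✓)  100001(✓)  100011(✓)  100100  101110(✓)  101111(✓)  110000  110011(✓)
size-2^1 implicants → -10011  0-0110  0-1000  01-100  0100-1  0101-0  011-00  0110-0  1-0011  1000-1  10111-
Unchecked terms (primes): -10011, 0-0110, 0-1000, 01-100, 0100-1, 0101-0, 011-00, 0110-0, 1-0011, 1000-1, 100100, 10111-, 110000
Minterm coverage:
  m6 ⊆ 0-0110 [E]
  m8 ⊆ 0-1000 [E]
  m17 ⊆ 0100-1 [E]
  m19 ⊆ -10011,0100-1
  m20 ⊆ 01-100,0101-0
  m22 ⊆ 0-0110,0101-0
  m24 ⊆ 0-1000,011-00,0110-0
  m26 ⊆ 0110-0 [E]
  m28 ⊆ 01-100,011-00
  m33 ⊆ 1000-1 [E]
  m35 ⊆ 1-0011,1000-1
  m36 ⊆ 100100 [E]
  m46 ⊆ 10111- [E]
  m47 ⊆ 10111- [E]
  m48 ⊆ 110000 [E]
  m51 ⊆ -10011,1-0011
E = {0-0110, 0-1000, 0100-1, 0110-0, 1000-1, 100100, 10111-, 110000}
Petrick residual → -10011, 01-100
Cover = bc'd'ef + a'c'def' + a'cd'e'f' + a'bde'f' + a'bc'd'f + a'bcd'f' + ab'c'd'f + ab'c'de'f' + ab'cde + abc'd'e'f'  |cover|=10

10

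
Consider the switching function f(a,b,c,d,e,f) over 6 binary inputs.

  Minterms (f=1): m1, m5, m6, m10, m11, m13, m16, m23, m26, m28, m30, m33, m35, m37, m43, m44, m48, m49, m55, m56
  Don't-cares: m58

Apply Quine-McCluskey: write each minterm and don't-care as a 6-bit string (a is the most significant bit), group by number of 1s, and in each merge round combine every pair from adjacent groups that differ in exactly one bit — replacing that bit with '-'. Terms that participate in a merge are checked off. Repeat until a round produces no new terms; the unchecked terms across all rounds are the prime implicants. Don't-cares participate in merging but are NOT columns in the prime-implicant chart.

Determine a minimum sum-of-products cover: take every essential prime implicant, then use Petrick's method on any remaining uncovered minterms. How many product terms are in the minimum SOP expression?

12

[col 0] 000001*, 000101*, 000110, 001010*, 001011*, 001101*, 010000*, 010111*, 011010*, 011100*, 011110*, 100001*, 100011*, 100101*, 101011*, 101100, 110000*, 110001*, 110111*, 111000*, 111010*
[col 1] -00001*, -00101*, -01011, -10000, -10111, -11010, 0-1010, 00-101, 000-01*, 00101-, 011-10, 0111-0, 1-0001, 10-011, 100-01*, 1000-1, 11-000, 11000-, 1110-0
[col 2] -00-01
Prime implicants: -00-01, -01011, -10000, -10111, -11010, 0-1010, 00-101, 000110, 00101-, 011-10, 0111-0, 1-0001, 10-011, 1000-1, 101100, 11-000, 11000-, 1110-0
PI chart (minterm → PIs covering it):
  1 | -00-01  (sole → essential)
  5 | -00-01,00-101
  6 | 000110  (sole → essential)
  10 | 0-1010,00101-
  11 | -01011,00101-
  13 | 00-101  (sole → essential)
  16 | -10000  (sole → essential)
  23 | -10111  (sole → essential)
  26 | -11010,0-1010,011-10
  28 | 0111-0  (sole → essential)
  30 | 011-10,0111-0
  33 | -00-01,1-0001,1000-1
  35 | 10-011,1000-1
  37 | -00-01  (sole → essential)
  43 | -01011,10-011
  44 | 101100  (sole → essential)
  48 | -10000,11-000,11000-
  49 | 1-0001,11000-
  55 | -10111  (sole → essential)
  56 | 11-000,1110-0
Essential prime implicants: -00-01, -10000, -10111, 00-101, 000110, 0111-0, 101100
Petrick residual → -01011, 0-1010, 1-0001, 10-011, 11-000
Minimum SOP uses 12 PIs: b'c'e'f + b'cd'ef + bc'd'e'f' + bc'def + a'cd'ef' + a'b'de'f + a'b'c'def' + a'bcdf' + ac'd'e'f + ab'd'ef + ab'cde'f' + abd'e'f'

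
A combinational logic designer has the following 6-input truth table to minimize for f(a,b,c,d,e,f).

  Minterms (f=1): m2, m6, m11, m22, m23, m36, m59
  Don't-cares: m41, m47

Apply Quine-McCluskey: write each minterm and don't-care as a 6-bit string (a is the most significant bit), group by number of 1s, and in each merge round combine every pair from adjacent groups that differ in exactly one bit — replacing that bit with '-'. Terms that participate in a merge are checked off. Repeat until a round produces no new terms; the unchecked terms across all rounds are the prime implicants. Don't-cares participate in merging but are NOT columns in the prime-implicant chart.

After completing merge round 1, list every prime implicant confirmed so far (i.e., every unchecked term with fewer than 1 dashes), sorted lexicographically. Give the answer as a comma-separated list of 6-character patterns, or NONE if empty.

[col 0] 000010*, 000110*, 001011, 010110*, 010111*, 100100, 101001, 101111, 111011
[col 1] 0-0110, 000-10, 01011-
Prime implicants: 0-0110, 000-10, 001011, 01011-, 100100, 101001, 101111, 111011

001011, 100100, 101001, 101111, 111011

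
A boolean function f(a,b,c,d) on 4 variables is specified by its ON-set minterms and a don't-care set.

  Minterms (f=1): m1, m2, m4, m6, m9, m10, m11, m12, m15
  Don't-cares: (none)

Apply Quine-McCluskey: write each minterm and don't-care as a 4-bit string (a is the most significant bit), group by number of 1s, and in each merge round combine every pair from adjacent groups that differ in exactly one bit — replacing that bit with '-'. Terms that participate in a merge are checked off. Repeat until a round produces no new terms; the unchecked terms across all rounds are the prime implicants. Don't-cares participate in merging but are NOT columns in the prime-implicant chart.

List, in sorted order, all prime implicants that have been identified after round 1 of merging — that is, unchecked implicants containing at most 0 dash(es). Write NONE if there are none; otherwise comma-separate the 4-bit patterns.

Round 0: 0001✓ 0010✓ 0100✓ 0110✓ 1001✓ 1010✓ 1011✓ 1100✓ 1111✓
Round 1: -001 -010 -100 0-10 01-0 1-11 10-1 101-
PIs = {-001, -010, -100, 0-10, 01-0, 1-11, 10-1, 101-}

NONE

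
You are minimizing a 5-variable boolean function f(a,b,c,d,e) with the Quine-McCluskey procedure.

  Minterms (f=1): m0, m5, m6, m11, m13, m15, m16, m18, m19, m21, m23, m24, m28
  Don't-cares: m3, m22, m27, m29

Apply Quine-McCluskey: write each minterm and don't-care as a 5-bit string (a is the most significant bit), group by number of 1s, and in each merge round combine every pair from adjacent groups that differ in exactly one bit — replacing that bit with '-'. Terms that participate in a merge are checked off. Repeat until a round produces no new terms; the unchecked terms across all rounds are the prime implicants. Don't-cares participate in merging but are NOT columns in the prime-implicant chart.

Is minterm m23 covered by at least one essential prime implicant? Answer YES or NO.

NO

[col 0] 00000*, 00011*, 00101*, 00110*, 01011*, 01101*, 01111*, 10000*, 10010*, 10011*, 10101*, 10110*, 10111*, 11000*, 11011*, 11100*, 11101*
[col 1] -0000, -0011*, -0101*, -0110, -1011*, -1101*, 0-011*, 0-101*, 01-11, 011-1, 1-000, 1-011*, 1-101*, 10-10*, 10-11*, 100-0, 1001-*, 101-1, 1011-*, 11-00, 1110-
[col 2] --011, --101, 10-1-
Prime implicants: --011, --101, -0000, -0110, 01-11, 011-1, 1-000, 10-1-, 100-0, 101-1, 11-00, 1110-
PI chart (minterm → PIs covering it):
  0 | -0000  (sole → essential)
  5 | --101  (sole → essential)
  6 | -0110  (sole → essential)
  11 | --011,01-11
  13 | --101,011-1
  15 | 01-11,011-1
  16 | -0000,1-000,100-0
  18 | 10-1-,100-0
  19 | --011,10-1-
  21 | --101,101-1
  23 | 10-1-,101-1
  24 | 1-000,11-00
  28 | 11-00,1110-
Essential prime implicants: --101, -0000, -0110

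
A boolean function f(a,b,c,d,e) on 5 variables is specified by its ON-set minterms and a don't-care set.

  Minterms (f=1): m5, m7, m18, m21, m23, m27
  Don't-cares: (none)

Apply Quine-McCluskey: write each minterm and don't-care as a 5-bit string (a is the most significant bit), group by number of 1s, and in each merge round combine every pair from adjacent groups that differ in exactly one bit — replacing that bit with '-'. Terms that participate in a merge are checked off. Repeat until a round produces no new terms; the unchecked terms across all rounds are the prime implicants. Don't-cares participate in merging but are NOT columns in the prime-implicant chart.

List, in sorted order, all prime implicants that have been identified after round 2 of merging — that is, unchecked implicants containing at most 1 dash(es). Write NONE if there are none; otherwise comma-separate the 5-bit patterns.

10010, 11011

size-2^0 implicants → 00101(✓)  00111(✓)  10010  10101(✓)  10111(✓)  11011
size-2^1 implicants → -0101(✓)  -0111(✓)  001-1(✓)  101-1(✓)
size-2^2 implicants → -01-1
Unchecked terms (primes): -01-1, 10010, 11011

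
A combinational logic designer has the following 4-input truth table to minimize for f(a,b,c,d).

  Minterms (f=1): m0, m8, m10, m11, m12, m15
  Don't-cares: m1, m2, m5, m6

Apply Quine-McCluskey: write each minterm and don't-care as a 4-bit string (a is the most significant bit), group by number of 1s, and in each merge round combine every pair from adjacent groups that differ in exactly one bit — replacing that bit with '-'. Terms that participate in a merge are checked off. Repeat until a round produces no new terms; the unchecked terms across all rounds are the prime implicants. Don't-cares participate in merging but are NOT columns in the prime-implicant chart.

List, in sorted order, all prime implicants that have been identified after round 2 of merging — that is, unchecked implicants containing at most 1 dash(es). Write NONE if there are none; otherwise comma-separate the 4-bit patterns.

size-2^0 implicants → 0000(✓)  0001(✓)  0010(✓)  0101(✓)  0110(✓)  1000(✓)  1010(✓)  1011(✓)  1100(✓)  1111(✓)
size-2^1 implicants → -000(✓)  -010(✓)  0-01  0-10  00-0(✓)  000-  1-00  1-11  10-0(✓)  101-
size-2^2 implicants → -0-0
Unchecked terms (primes): -0-0, 0-01, 0-10, 000-, 1-00, 1-11, 101-

0-01, 0-10, 000-, 1-00, 1-11, 101-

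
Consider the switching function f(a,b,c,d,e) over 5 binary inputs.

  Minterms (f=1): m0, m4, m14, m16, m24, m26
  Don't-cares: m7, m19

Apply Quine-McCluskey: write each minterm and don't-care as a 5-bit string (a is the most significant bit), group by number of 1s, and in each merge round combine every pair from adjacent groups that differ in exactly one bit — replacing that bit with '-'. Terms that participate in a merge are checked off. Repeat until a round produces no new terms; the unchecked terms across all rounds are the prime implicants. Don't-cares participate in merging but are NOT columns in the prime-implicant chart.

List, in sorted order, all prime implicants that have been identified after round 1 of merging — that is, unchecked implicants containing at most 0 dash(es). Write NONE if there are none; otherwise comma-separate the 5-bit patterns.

Round 0: 00000✓ 00100✓ 00111 01110 10000✓ 10011 11000✓ 11010✓
Round 1: -0000 00-00 1-000 110-0
PIs = {-0000, 00-00, 00111, 01110, 1-000, 10011, 110-0}

00111, 01110, 10011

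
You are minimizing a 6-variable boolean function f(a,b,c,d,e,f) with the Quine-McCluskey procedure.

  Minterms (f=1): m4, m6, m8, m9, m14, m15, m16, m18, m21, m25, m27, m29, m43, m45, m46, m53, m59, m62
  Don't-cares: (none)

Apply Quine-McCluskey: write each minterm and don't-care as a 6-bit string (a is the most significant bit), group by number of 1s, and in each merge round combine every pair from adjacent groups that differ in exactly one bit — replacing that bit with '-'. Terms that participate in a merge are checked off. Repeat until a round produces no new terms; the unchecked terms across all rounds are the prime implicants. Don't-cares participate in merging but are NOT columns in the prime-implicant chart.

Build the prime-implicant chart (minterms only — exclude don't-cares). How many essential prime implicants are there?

8

Round 0: 000100✓ 000110✓ 001000✓ 001001✓ 001110✓ 001111✓ 010000✓ 010010✓ 010101✓ 011001✓ 011011✓ 011101✓ 101011✓ 101101 101110✓ 110101✓ 111011✓ 111110✓
Round 1: -01110 -10101 -11011 0-1001 00-110 0001-0 00100- 00111- 01-101 0100-0 011-01 0110-1 1-1011 1-1110
PIs = {-01110, -10101, -11011, 0-1001, 00-110, 0001-0, 00100-, 00111-, 01-101, 0100-0, 011-01, 0110-1, 1-1011, 1-1110, 101101}
Coverage chart:
  m4: 0001-0 ←essential
  m6: 00-110,0001-0
  m8: 00100- ←essential
  m9: 0-1001,00100-
  m14: -01110,00-110,00111-
  m15: 00111- ←essential
  m16: 0100-0 ←essential
  m18: 0100-0 ←essential
  m21: -10101,01-101
  m25: 0-1001,011-01,0110-1
  m27: -11011,0110-1
  m29: 01-101,011-01
  m43: 1-1011 ←essential
  m45: 101101 ←essential
  m46: -01110,1-1110
  m53: -10101 ←essential
  m59: -11011,1-1011
  m62: 1-1110 ←essential
Essential: -10101, 0001-0, 00100-, 00111-, 0100-0, 1-1011, 1-1110, 101101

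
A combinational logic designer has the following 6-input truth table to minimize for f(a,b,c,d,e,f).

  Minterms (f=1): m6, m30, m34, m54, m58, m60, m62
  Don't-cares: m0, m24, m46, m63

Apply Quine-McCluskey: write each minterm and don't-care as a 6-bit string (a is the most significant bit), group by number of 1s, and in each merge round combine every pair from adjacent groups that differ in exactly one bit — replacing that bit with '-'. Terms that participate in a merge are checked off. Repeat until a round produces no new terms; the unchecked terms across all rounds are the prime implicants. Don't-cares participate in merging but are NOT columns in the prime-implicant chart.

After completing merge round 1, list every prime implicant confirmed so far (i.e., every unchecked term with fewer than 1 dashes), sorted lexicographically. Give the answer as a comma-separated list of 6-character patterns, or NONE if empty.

Round 0: 000000 000110 011000 011110✓ 100010 101110✓ 110110✓ 111010✓ 111100✓ 111110✓ 111111✓
Round 1: -11110 1-1110 11-110 111-10 1111-0 11111-
PIs = {-11110, 000000, 000110, 011000, 1-1110, 100010, 11-110, 111-10, 1111-0, 11111-}

000000, 000110, 011000, 100010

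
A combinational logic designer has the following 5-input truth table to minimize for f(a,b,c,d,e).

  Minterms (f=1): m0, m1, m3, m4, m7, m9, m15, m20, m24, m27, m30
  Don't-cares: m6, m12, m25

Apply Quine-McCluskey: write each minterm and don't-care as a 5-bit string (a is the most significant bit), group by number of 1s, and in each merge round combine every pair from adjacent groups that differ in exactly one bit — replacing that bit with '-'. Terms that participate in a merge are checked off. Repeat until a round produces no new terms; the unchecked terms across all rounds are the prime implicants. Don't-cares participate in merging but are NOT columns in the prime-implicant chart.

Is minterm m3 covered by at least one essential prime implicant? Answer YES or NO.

NO

Round 0: 00000✓ 00001✓ 00011✓ 00100✓ 00110✓ 00111✓ 01001✓ 01100✓ 01111✓ 10100✓ 11000✓ 11001✓ 11011✓ 11110
Round 1: -0100 -1001 0-001 0-100 0-111 00-00 00-11 000-1 0000- 001-0 0011- 110-1 1100-
PIs = {-0100, -1001, 0-001, 0-100, 0-111, 00-00, 00-11, 000-1, 0000-, 001-0, 0011-, 110-1, 1100-, 11110}
Coverage chart:
  m0: 00-00,0000-
  m1: 0-001,000-1,0000-
  m3: 00-11,000-1
  m4: -0100,0-100,00-00,001-0
  m7: 0-111,00-11,0011-
  m9: -1001,0-001
  m15: 0-111 ←essential
  m20: -0100 ←essential
  m24: 1100- ←essential
  m27: 110-1 ←essential
  m30: 11110 ←essential
Essential: -0100, 0-111, 110-1, 1100-, 11110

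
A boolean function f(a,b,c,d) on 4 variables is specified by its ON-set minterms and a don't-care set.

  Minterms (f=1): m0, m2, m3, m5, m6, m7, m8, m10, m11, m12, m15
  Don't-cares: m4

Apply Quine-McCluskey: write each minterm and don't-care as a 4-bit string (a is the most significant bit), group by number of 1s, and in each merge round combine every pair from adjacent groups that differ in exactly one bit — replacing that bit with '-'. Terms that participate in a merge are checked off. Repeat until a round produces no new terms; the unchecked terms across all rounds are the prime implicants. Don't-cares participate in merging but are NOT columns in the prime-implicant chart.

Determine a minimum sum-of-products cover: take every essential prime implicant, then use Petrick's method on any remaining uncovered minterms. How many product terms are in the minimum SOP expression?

size-2^0 implicants → 0000(✓)  0010(✓)  0011(✓)  0100(✓)  0101(✓)  0110(✓)  0111(✓)  1000(✓)  1010(✓)  1011(✓)  1100(✓)  1111(✓)
size-2^1 implicants → -000(✓)  -010(✓)  -011(✓)  -100(✓)  -111(✓)  0-00(✓)  0-10(✓)  0-11(✓)  00-0(✓)  001-(✓)  01-0(✓)  01-1(✓)  010-(✓)  011-(✓)  1-00(✓)  1-11(✓)  10-0(✓)  101-(✓)
size-2^2 implicants → --00  --11  -0-0  -01-  0--0  0-1-  01--
Unchecked terms (primes): --00, --11, -0-0, -01-, 0--0, 0-1-, 01--
Minterm coverage:
  m0 ⊆ --00,-0-0,0--0
  m2 ⊆ -0-0,-01-,0--0,0-1-
  m3 ⊆ --11,-01-,0-1-
  m5 ⊆ 01-- [E]
  m6 ⊆ 0--0,0-1-,01--
  m7 ⊆ --11,0-1-,01--
  m8 ⊆ --00,-0-0
  m10 ⊆ -0-0,-01-
  m11 ⊆ --11,-01-
  m12 ⊆ --00 [E]
  m15 ⊆ --11 [E]
E = {--00, --11, 01--}
Petrick residual → -0-0
Cover = c'd' + cd + b'd' + a'b  |cover|=4

4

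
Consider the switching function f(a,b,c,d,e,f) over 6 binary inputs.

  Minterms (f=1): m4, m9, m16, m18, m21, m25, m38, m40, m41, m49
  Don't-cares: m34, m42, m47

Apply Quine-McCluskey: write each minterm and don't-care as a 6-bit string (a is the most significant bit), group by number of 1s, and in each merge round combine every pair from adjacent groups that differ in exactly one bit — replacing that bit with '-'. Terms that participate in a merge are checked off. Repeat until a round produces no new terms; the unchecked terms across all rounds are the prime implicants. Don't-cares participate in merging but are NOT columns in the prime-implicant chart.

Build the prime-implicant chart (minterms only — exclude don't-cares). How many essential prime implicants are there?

[col 0] 000100, 001001*, 010000*, 010010*, 010101, 011001*, 100010*, 100110*, 101000*, 101001*, 101010*, 101111, 110001
[col 1] -01001, 0-1001, 0100-0, 10-010, 100-10, 1010-0, 10100-
Prime implicants: -01001, 0-1001, 000100, 0100-0, 010101, 10-010, 100-10, 1010-0, 10100-, 101111, 110001
PI chart (minterm → PIs covering it):
  4 | 000100  (sole → essential)
  9 | -01001,0-1001
  16 | 0100-0  (sole → essential)
  18 | 0100-0  (sole → essential)
  21 | 010101  (sole → essential)
  25 | 0-1001  (sole → essential)
  38 | 100-10  (sole → essential)
  40 | 1010-0,10100-
  41 | -01001,10100-
  49 | 110001  (sole → essential)
Essential prime implicants: 0-1001, 000100, 0100-0, 010101, 100-10, 110001

6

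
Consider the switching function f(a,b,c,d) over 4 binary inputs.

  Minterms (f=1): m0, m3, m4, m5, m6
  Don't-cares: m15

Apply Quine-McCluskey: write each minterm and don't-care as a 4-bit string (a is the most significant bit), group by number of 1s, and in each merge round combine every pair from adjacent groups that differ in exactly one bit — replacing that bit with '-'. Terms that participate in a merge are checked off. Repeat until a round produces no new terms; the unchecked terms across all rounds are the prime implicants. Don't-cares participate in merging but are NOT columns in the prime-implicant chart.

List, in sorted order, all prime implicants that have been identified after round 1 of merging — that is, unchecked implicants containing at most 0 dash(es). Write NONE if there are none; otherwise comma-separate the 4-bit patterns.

size-2^0 implicants → 0000(✓)  0011  0100(✓)  0101(✓)  0110(✓)  1111
size-2^1 implicants → 0-00  01-0  010-
Unchecked terms (primes): 0-00, 0011, 01-0, 010-, 1111

0011, 1111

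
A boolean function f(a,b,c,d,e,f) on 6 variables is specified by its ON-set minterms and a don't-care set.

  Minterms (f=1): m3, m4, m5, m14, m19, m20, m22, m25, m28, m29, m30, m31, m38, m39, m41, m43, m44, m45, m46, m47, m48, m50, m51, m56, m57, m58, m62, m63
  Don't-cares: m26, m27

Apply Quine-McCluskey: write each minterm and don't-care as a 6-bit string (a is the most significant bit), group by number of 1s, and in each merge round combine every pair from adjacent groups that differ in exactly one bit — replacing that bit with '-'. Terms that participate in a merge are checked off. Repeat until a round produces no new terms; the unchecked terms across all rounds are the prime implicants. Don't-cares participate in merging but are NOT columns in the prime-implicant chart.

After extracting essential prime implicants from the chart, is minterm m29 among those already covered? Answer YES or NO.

Round 0: 000011✓ 000100✓ 000101✓ 001110✓ 010011✓ 010100✓ 010110✓ 011001✓ 011010✓ 011011✓ 011100✓ 011101✓ 011110✓ 011111✓ 100110✓ 100111✓ 101001✓ 101011✓ 101100✓ 101101✓ 101110✓ 101111✓ 110000✓ 110010✓ 110011✓ 111000✓ 111001✓ 111010✓ 111110✓ 111111✓
Round 1: -01110✓ -10011 -11001 -11010✓ -11110✓ -11111✓ 0-0011 0-0100 0-1110✓ 00010- 01-011 01-100✓ 01-110✓ 0101-0✓ 011-01✓ 011-10✓ 011-11✓ 0110-1✓ 01101-✓ 0111-0✓ 0111-1✓ 01110-✓ 01111-✓ 1-1001 1-1110✓ 1-1111✓ 10-110✓ 10-111✓ 10011-✓ 101-01✓ 101-11✓ 1010-1✓ 1011-0✓ 1011-1✓ 10110-✓ 10111-✓ 11-000✓ 11-010✓ 1100-0✓ 11001- 111-10✓ 1110-0✓ 11100- 11111-✓
Round 2: --1110 -11-10 -1111- 01-1-0 011--1 011-1- 0111-- 1-111- 10-11- 101--1 1011-- 11-0-0
PIs = {--1110, -10011, -11-10, -11001, -1111-, 0-0011, 0-0100, 00010-, 01-011, 01-1-0, 011--1, 011-1-, 0111--, 1-1001, 1-111-, 10-11-, 101--1, 1011--, 11-0-0, 11001-, 11100-}
Coverage chart:
  m3: 0-0011 ←essential
  m4: 0-0100,00010-
  m5: 00010- ←essential
  m14: --1110 ←essential
  m19: -10011,0-0011,01-011
  m20: 0-0100,01-1-0
  m22: 01-1-0 ←essential
  m25: -11001,011--1
  m28: 01-1-0,0111--
  m29: 011--1,0111--
  m30: --1110,-11-10,-1111-,01-1-0,011-1-,0111--
  m31: -1111-,011--1,011-1-,0111--
  m38: 10-11- ←essential
  m39: 10-11- ←essential
  m41: 1-1001,101--1
  m43: 101--1 ←essential
  m44: 1011-- ←essential
  m45: 101--1,1011--
  m46: --1110,1-111-,10-11-,1011--
  m47: 1-111-,10-11-,101--1,1011--
  m48: 11-0-0 ←essential
  m50: 11-0-0,11001-
  m51: -10011,11001-
  m56: 11-0-0,11100-
  m57: -11001,1-1001,11100-
  m58: -11-10,11-0-0
  m62: --1110,-11-10,-1111-,1-111-
  m63: -1111-,1-111-
Essential: --1110, 0-0011, 00010-, 01-1-0, 10-11-, 101--1, 1011--, 11-0-0

NO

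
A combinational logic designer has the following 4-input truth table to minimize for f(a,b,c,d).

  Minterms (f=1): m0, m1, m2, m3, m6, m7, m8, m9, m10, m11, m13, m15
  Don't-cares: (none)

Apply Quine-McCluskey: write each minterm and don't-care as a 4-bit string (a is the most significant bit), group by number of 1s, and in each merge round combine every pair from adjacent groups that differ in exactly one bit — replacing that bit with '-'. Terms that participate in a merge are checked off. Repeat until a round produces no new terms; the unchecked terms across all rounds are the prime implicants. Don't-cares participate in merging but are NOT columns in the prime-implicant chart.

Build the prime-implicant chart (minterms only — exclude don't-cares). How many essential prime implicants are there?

3

Round 0: 0000✓ 0001✓ 0010✓ 0011✓ 0110✓ 0111✓ 1000✓ 1001✓ 1010✓ 1011✓ 1101✓ 1111✓
Round 1: -000✓ -001✓ -010✓ -011✓ -111✓ 0-10✓ 0-11✓ 00-0✓ 00-1✓ 000-✓ 001-✓ 011-✓ 1-01✓ 1-11✓ 10-0✓ 10-1✓ 100-✓ 101-✓ 11-1✓
Round 2: --11 -0-0✓ -0-1✓ -00-✓ -01-✓ 0-1- 00--✓ 1--1 10--✓
Round 3: -0--
PIs = {--11, -0--, 0-1-, 1--1}
Coverage chart:
  m0: -0-- ←essential
  m1: -0-- ←essential
  m2: -0--,0-1-
  m3: --11,-0--,0-1-
  m6: 0-1- ←essential
  m7: --11,0-1-
  m8: -0-- ←essential
  m9: -0--,1--1
  m10: -0-- ←essential
  m11: --11,-0--,1--1
  m13: 1--1 ←essential
  m15: --11,1--1
Essential: -0--, 0-1-, 1--1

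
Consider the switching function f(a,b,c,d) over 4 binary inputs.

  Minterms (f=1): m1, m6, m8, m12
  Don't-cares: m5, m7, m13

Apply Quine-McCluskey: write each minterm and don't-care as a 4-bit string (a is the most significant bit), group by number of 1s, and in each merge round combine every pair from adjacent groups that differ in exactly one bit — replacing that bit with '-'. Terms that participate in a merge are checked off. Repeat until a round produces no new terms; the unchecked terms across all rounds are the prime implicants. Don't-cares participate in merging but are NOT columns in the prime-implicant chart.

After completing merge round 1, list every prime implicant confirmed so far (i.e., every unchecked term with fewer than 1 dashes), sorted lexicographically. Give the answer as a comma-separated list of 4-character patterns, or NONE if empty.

NONE

Round 0: 0001✓ 0101✓ 0110✓ 0111✓ 1000✓ 1100✓ 1101✓
Round 1: -101 0-01 01-1 011- 1-00 110-
PIs = {-101, 0-01, 01-1, 011-, 1-00, 110-}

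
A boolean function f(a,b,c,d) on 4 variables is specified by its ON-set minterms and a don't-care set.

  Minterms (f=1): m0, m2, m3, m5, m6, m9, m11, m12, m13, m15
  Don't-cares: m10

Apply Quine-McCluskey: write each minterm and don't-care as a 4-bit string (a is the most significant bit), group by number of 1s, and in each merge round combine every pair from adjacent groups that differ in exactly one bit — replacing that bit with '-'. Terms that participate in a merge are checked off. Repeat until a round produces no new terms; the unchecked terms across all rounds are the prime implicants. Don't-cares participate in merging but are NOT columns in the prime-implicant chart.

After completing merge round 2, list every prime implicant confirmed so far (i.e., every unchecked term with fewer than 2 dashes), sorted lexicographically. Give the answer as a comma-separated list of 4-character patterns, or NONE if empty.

-101, 0-10, 00-0, 110-

size-2^0 implicants → 0000(✓)  0010(✓)  0011(✓)  0101(✓)  0110(✓)  1001(✓)  1010(✓)  1011(✓)  1100(✓)  1101(✓)  1111(✓)
size-2^1 implicants → -010(✓)  -011(✓)  -101  0-10  00-0  001-(✓)  1-01(✓)  1-11(✓)  10-1(✓)  101-(✓)  11-1(✓)  110-
size-2^2 implicants → -01-  1--1
Unchecked terms (primes): -01-, -101, 0-10, 00-0, 1--1, 110-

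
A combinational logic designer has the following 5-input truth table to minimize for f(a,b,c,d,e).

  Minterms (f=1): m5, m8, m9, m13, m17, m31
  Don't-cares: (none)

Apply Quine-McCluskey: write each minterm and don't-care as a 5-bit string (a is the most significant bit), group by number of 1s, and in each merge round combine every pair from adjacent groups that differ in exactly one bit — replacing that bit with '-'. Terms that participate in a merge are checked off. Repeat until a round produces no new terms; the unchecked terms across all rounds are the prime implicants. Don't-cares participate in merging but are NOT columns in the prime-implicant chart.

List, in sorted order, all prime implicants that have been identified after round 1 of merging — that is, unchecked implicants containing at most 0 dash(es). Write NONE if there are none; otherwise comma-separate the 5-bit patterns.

Round 0: 00101✓ 01000✓ 01001✓ 01101✓ 10001 11111
Round 1: 0-101 01-01 0100-
PIs = {0-101, 01-01, 0100-, 10001, 11111}

10001, 11111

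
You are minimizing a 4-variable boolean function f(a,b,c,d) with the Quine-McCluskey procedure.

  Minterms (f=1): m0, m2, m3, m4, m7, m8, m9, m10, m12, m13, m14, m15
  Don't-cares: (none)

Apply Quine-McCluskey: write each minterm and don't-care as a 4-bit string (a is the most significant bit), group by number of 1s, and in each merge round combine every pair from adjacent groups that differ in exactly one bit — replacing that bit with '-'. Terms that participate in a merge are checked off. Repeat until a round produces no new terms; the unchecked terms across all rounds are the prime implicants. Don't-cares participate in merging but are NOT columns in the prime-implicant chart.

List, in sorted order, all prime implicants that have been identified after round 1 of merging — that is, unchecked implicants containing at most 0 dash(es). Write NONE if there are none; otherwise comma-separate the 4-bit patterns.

NONE

size-2^0 implicants → 0000(✓)  0010(✓)  0011(✓)  0100(✓)  0111(✓)  1000(✓)  1001(✓)  1010(✓)  1100(✓)  1101(✓)  1110(✓)  1111(✓)
size-2^1 implicants → -000(✓)  -010(✓)  -100(✓)  -111  0-00(✓)  0-11  00-0(✓)  001-  1-00(✓)  1-01(✓)  1-10(✓)  10-0(✓)  100-(✓)  11-0(✓)  11-1(✓)  110-(✓)  111-(✓)
size-2^2 implicants → --00  -0-0  1--0  1-0-  11--
Unchecked terms (primes): --00, -0-0, -111, 0-11, 001-, 1--0, 1-0-, 11--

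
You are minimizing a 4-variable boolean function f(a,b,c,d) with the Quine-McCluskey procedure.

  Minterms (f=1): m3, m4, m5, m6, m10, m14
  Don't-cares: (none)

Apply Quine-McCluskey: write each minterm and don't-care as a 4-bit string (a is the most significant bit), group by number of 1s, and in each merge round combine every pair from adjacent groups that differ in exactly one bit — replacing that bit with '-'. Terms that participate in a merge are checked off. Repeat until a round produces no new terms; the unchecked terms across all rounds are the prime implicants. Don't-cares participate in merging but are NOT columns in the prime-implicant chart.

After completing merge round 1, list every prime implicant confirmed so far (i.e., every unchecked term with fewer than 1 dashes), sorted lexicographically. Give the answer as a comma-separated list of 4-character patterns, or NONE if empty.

Round 0: 0011 0100✓ 0101✓ 0110✓ 1010✓ 1110✓
Round 1: -110 01-0 010- 1-10
PIs = {-110, 0011, 01-0, 010-, 1-10}

0011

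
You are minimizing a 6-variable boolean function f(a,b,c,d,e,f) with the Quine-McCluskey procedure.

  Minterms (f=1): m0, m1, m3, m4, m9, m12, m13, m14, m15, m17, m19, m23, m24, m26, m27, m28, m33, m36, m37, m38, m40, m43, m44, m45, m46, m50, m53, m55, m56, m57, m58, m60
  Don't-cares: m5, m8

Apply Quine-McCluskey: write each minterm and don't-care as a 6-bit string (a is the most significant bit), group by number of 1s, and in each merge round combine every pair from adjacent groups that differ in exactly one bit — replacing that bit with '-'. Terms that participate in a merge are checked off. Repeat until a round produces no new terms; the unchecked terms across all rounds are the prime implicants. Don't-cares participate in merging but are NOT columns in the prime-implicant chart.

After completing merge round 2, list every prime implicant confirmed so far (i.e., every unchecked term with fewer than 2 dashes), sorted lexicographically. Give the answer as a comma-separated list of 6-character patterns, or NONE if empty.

size-2^0 implicants → 000000(✓)  000001(✓)  000011(✓)  000100(✓)  000101(✓)  001000(✓)  001001(✓)  001100(✓)  001101(✓)  001110(✓)  001111(✓)  010001(✓)  010011(✓)  010111(✓)  011000(✓)  011010(✓)  011011(✓)  011100(✓)  100001(✓)  100100(✓)  100101(✓)  100110(✓)  101000(✓)  101011  101100(✓)  101101(✓)  101110(✓)  110010(✓)  110101(✓)  110111(✓)  111000(✓)  111001(✓)  111010(✓)  111100(✓)
size-2^1 implicants → -00001(✓)  -00100(✓)  -00101(✓)  -01000(✓)  -01100(✓)  -01101(✓)  -01110(✓)  -10111  -11000(✓)  -11010(✓)  -11100(✓)  0-0001(✓)  0-0011(✓)  0-1000(✓)  0-1100(✓)  00-000(✓)  00-001(✓)  00-100(✓)  00-101(✓)  000-00(✓)  000-01(✓)  0000-1(✓)  00000-(✓)  00010-(✓)  001-00(✓)  001-01(✓)  00100-(✓)  0011-0(✓)  0011-1(✓)  00110-(✓)  00111-(✓)  01-011  010-11  0100-1(✓)  011-00(✓)  0110-0(✓)  01101-  1-0101  1-1000(✓)  1-1100(✓)  10-100(✓)  10-101(✓)  10-110(✓)  100-01(✓)  1001-0(✓)  10010-(✓)  101-00(✓)  1011-0(✓)  10110-(✓)  11-010  1101-1  111-00(✓)  1110-0(✓)  11100-
size-2^2 implicants → --1000(✓)  --1100(✓)  -0-100(✓)  -0-101(✓)  -00-01  -0010-(✓)  -01-00(✓)  -011-0  -0110-(✓)  -11-00(✓)  -110-0  0-00-1  0-1-00(✓)  00--00(✓)  00--01(✓)  00-00-(✓)  00-10-(✓)  000-0-(✓)  001-0-(✓)  0011--  1-1-00(✓)  10-1-0  10-10-(✓)
size-2^3 implicants → --1-00  -0-10-  00--0-
Unchecked terms (primes): --1-00, -0-10-, -00-01, -011-0, -10111, -110-0, 0-00-1, 00--0-, 0011--, 01-011, 010-11, 01101-, 1-0101, 10-1-0, 101011, 11-010, 1101-1, 11100-

-10111, 01-011, 010-11, 01101-, 1-0101, 101011, 11-010, 1101-1, 11100-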